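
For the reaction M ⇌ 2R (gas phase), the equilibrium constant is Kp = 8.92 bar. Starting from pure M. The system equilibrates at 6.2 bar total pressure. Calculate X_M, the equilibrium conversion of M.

X = 0.514

Let X = conversion of M (basis 1 mol M); extent of reaction ξ = X.
At extent ξ: n_M = 1 − X; n_R = 2X.
Summing: n_T = 1 + X.
y_i = n_i/n_T, p_i = y_i·P. Kp = p_R^2 / (p_M).
Setting this equal to 8.92 bar and taking the physical root (0 < X < 1) gives X = 0.514.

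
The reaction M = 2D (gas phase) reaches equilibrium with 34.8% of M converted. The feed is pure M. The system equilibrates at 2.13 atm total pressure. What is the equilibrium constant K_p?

Take 1 mol M as basis and let X be its fractional conversion, so ξ = X.
Mole table: n_M = 1 − X; n_D = 2X.
n_T = Σnᵢ = 1 + X.
At X = 0.348: n_M = 0.652, n_D = 0.696, n_T = 1.35.
p_i = (n_i/n_T)·P. K_p = p_D^2 / (p_M) = 1.17 atm.

K_p = 1.17 atm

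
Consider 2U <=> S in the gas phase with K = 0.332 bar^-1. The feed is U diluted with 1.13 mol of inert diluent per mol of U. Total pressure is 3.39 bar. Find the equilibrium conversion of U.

X = 0.409

Take 1 mol U as basis and let X be its fractional conversion, so ξ = 0.5X.
At extent ξ: n_U = 1 − X; n_S = 0.5X; n_I = 1.13 (inert).
Summing: n_T = 2.13 − 0.5X.
With p_i = (n_i/n_T)P, K = p_S / (p_U^2).
Setting this equal to 0.332 bar^-1 and taking the physical root (0 < X < 1) gives X = 0.409.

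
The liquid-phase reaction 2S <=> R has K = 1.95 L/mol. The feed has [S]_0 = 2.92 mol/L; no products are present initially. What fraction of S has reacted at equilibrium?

X = 0.744

Let X = conversion of S; extent ξ = 2.92X/2 mol/L.
Concentrations: [S] = 2.92 − 2.92X; [R] = 1.46X.
K = [R] / ([S]^2).
This equals 1.95 at X = 0.744 (the root in 0 < X < 1).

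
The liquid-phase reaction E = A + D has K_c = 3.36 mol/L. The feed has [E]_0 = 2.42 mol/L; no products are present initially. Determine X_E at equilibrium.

X = 0.673

Let X = conversion of E; extent ξ = 2.42·X mol/L.
Concentrations: [E] = 2.42 − 2.42X; [A] = 2.42X; [D] = 2.42X.
K_c = [A] [D] / ([E]).
Setting equal to 3.36 and solving for X on (0,1) gives X = 0.673.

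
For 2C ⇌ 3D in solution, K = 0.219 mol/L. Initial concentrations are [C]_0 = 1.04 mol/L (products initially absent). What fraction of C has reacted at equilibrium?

Let X = conversion of C; extent ξ = 1.04X/2 mol/L.
Concentrations: [C] = 1.04 − 1.04X; [D] = 1.56X.
K = [D]^3 / ([C]^2).
This equals 0.219 at X = 0.310 (the root in 0 < X < 1).

X = 0.310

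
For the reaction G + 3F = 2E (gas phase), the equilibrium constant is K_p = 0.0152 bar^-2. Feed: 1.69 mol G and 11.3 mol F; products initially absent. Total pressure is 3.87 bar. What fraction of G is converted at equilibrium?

X = 0.362

Take 1.69 mol G as basis and let X be its fractional conversion, so ξ = 1.69X.
At extent ξ: n_G = 1.69 − 1.69X; n_F = 11.3 − 5.07X; n_E = 3.38X.
Total moles n_T = 13 − 3.38X.
With p_i = (n_i/n_T)P, K_p = p_E^2 / (p_G p_F^3).
Equating to 0.0152 bar^-2 and solving on 0 < X < 1: X = 0.362.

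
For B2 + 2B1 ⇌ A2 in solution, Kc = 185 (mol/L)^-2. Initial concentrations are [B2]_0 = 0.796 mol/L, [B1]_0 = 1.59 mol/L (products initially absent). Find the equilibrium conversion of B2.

Let X = conversion of B2; extent ξ = 0.796·X mol/L.
Concentrations: [B2] = 0.796 − 0.796X; [B1] = 1.59 − 1.59X; [A2] = 0.796X.
Kc = [A2] / ([B2] [B1]^2).
Solving Kc = 185 for X ∈ (0,1): X = 0.876.

X = 0.876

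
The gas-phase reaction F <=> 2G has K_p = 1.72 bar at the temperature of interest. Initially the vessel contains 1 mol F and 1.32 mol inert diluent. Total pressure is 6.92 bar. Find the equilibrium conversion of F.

Let X = conversion of F (basis 1 mol F); extent of reaction ξ = X.
Moles: n_F = 1 − X; n_G = 2X; n_I = 1.32 (inert).
Total moles n_T = 2.32 + X.
Mole fractions y_i = n_i/n_T; K_p = p_G^2 / (p_F) with p_i = y_i·P.
Setting this equal to 1.72 bar and taking the physical root (0 < X < 1) gives X = 0.332.

X = 0.332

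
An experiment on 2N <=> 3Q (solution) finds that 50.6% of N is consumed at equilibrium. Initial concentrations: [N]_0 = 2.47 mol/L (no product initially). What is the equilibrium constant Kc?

Kc = 4.43 mol/L

Let X = conversion of N.
Concentrations: [N] = 2.47 − 2.47X; [Q] = 3.71X.
At X = 0.506: [N] = 1.22, [Q] = 1.87.
Kc = [Q]^3 / ([N]^2) = 4.43 mol/L.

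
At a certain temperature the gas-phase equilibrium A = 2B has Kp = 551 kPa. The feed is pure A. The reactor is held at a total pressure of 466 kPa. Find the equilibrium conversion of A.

Let X = conversion of A (basis 1 mol A); extent of reaction ξ = X.
Moles: n_A = 1 − X; n_B = 2X.
Summing: n_T = 1 + X.
Mole fractions y_i = n_i/n_T; Kp = p_B^2 / (p_A) with p_i = y_i·P.
Substituting and setting equal to 551 kPa gives a polynomial in X; the root in (0,1) is X = 0.478.

X = 0.478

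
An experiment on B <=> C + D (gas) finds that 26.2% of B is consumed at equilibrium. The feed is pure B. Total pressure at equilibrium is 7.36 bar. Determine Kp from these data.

Kp = 0.542 bar

Take 1 mol B as basis and let X be its fractional conversion, so ξ = X.
Moles: n_B = 1 − X; n_C = X; n_D = X.
n_T = Σnᵢ = 1 + X.
At X = 0.262: n_B = 0.738, n_C = 0.262, n_D = 0.262, n_T = 1.26.
p_i = (n_i/n_T)·P. Kp = p_C p_D / (p_B) = 0.542 bar.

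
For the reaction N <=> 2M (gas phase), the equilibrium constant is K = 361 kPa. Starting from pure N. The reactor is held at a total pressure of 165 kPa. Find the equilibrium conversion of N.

X = 0.595

Take 1 mol N as basis and let X be its fractional conversion, so ξ = X.
Species balance: n_N = 1 − X; n_M = 2X.
Total moles n_T = 1 + X.
y_i = n_i/n_T, p_i = y_i·P. K = p_M^2 / (p_N).
Setting this equal to 361 kPa and taking the physical root (0 < X < 1) gives X = 0.595.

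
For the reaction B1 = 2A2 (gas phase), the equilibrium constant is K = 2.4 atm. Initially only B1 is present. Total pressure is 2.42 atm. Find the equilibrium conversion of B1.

Let X = conversion of B1 (basis 1 mol B1); extent of reaction ξ = X.
Moles: n_B1 = 1 − X; n_A2 = 2X.
n_T = Σnᵢ = 1 + X.
y_i = n_i/n_T, p_i = y_i·P. K = p_A2^2 / (p_B1).
Setting this equal to 2.4 atm and taking the physical root (0 < X < 1) gives X = 0.446.

X = 0.446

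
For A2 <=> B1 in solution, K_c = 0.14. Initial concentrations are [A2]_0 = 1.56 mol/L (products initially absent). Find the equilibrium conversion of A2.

Let X = conversion of A2; extent ξ = 1.56·X mol/L.
Concentrations: [A2] = 1.56 − 1.56X; [B1] = 1.56X.
K_c = [B1] / ([A2]).
Equating to 0.14: the physical root is X = 0.123.

X = 0.123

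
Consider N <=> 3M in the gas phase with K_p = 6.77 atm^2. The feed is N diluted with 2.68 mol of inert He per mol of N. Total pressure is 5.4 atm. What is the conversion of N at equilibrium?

X = 0.461

Take 1 mol N as basis and let X be its fractional conversion, so ξ = X.
Species balance: n_N = 1 − X; n_M = 3X; n_I = 2.68 (inert).
Total moles n_T = 3.68 + 2X.
y_i = n_i/n_T, p_i = y_i·P. K_p = p_M^3 / (p_N).
This yields a degree-3 equation in X; solving on (0,1), X = 0.461.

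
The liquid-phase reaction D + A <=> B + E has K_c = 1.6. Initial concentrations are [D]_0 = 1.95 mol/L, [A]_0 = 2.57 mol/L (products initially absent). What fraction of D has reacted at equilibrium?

Let X = conversion of D; extent ξ = 1.95·X mol/L.
Concentrations: [D] = 1.95 − 1.95X; [A] = 2.57 − 1.95X; [B] = 1.95X; [E] = 1.95X.
K_c = [B] [E] / ([D] [A]).
Equating to 1.6: the physical root is X = 0.634.

X = 0.634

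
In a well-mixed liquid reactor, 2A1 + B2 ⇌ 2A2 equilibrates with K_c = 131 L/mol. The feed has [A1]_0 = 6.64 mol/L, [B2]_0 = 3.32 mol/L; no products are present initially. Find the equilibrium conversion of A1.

X = 0.879

Let X = conversion of A1; extent ξ = 6.64X/2 mol/L.
Concentrations: [A1] = 6.64 − 6.64X; [B2] = 3.32 − 3.32X; [A2] = 6.64X.
K_c = [A2]^2 / ([A1]^2 [B2]).
Equating to 131 L/mol: the physical root is X = 0.879.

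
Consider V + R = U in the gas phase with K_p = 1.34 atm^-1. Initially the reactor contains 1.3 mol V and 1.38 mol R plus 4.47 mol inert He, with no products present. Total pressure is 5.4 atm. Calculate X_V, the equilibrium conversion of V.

Take 1.3 mol V as basis and let X be its fractional conversion, so ξ = 1.3X.
Mole table: n_V = 1.3 − 1.3X; n_R = 1.38 − 1.3X; n_U = 1.3X; n_I = 4.47 (inert).
Summing: n_T = 7.15 − 1.3X.
y_i = n_i/n_T, p_i = y_i·P. K_p = p_U / (p_V p_R).
Equating to 1.34 atm^-1 and solving on 0 < X < 1: X = 0.463.

X = 0.463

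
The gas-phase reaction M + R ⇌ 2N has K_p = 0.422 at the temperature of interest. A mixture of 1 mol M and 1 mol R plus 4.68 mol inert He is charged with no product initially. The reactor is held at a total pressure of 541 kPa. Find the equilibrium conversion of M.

Take 1 mol M as basis and let X be its fractional conversion, so ξ = X.
Species balance: n_M = 1 − X; n_R = 1 − X; n_N = 2X; n_I = 4.68 (inert).
Since Δν = 0, n_T = 6.68 throughout.
Mole fractions y_i = n_i/n_T; K_p = p_N^2 / (p_M p_R) with p_i = y_i·P.
This yields a degree-2 equation in X; solving on (0,1), X = 0.245.

X = 0.245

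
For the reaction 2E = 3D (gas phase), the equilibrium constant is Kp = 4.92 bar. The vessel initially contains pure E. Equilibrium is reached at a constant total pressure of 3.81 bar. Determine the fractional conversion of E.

Let X = conversion of E (basis 1 mol E); extent of reaction ξ = 0.5X.
Species balance: n_E = 1 − X; n_D = 1.5X.
n_T = Σnᵢ = 1 + 0.5X.
With p_i = (n_i/n_T)P, Kp = p_D^3 / (p_E^2).
Substituting and setting equal to 4.92 bar gives a polynomial in X; the root in (0,1) is X = 0.495.

X = 0.495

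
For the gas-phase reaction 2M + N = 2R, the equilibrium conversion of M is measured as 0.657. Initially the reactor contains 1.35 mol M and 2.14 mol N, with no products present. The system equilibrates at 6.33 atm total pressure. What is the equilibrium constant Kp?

Kp = 1.04 atm^-1

Take 1.35 mol M as basis and let X be its fractional conversion, so ξ = 0.675X.
Moles: n_M = 1.35 − 1.35X; n_N = 2.14 − 0.675X; n_R = 1.35X.
Total moles n_T = 3.49 − 0.675X.
At X = 0.657: n_M = 0.463, n_N = 1.7, n_R = 0.887, n_T = 3.05.
p_i = (n_i/n_T)·P. Kp = p_R^2 / (p_M^2 p_N) = 1.04 atm^-1.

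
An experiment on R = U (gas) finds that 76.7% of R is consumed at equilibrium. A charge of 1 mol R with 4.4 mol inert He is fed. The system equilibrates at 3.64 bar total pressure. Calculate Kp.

Kp = 3.29

Let X = conversion of R (basis 1 mol R); extent of reaction ξ = X.
Mole table: n_R = 1 − X; n_U = X; n_I = 4.4 (inert).
Since Δν = 0, n_T = 5.4 throughout.
At X = 0.767: n_R = 0.233, n_U = 0.767, n_T = 5.4.
p_i = (n_i/n_T)·P. Kp = p_U / (p_R) = 3.29.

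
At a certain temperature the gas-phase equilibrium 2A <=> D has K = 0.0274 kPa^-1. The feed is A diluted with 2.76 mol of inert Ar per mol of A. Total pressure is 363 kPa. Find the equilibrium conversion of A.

Basis: 1 mol A initially; let X = conversion of A. Extent ξ = 0.5X.
At extent ξ: n_A = 1 − X; n_D = 0.5X; n_I = 2.76 (inert).
Summing: n_T = 3.76 − 0.5X.
y_i = n_i/n_T, p_i = y_i·P. K = p_D / (p_A^2).
This yields a degree-2 equation in X; solving on (0,1), X = 0.662.

X = 0.662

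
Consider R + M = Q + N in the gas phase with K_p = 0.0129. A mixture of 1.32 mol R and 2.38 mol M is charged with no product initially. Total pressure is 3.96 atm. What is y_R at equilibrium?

Basis: 1.32 mol R initially; let X = conversion of R. Extent ξ = 1.32X.
Moles: n_R = 1.32 − 1.32X; n_M = 2.38 − 1.32X; n_Q = 1.32X; n_N = 1.32X.
Since Δν = 0, n_T = 3.7 throughout.
Mole fractions y_i = n_i/n_T; K_p = p_Q p_N / (p_R p_M) with p_i = y_i·P.
Substituting and setting equal to 0.0129 gives a polynomial in X; the root in (0,1) is X = 0.136.
Then n_R = 1.14, n_T = 3.7, so y_R = 0.308.

y_R = 0.308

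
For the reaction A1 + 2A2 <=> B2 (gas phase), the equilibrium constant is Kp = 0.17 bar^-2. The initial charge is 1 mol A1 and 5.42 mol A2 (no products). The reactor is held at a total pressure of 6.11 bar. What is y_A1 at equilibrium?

Basis: 1 mol A1 initially; let X = conversion of A1. Extent ξ = X.
Species balance: n_A1 = 1 − X; n_A2 = 5.42 − 2X; n_B2 = X.
Total moles n_T = 6.42 − 2X.
With p_i = (n_i/n_T)P, Kp = p_B2 / (p_A1 p_A2^2).
Equating to 0.17 bar^-2 and solving on 0 < X < 1: X = 0.799.
Then n_A1 = 0.201, n_T = 4.82, so y_A1 = 0.042.

y_A1 = 0.042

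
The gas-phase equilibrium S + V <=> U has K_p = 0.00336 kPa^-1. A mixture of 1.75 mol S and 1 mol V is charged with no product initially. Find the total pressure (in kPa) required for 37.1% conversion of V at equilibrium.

P = 303 kPa

Take 1 mol V as basis and let X be its fractional conversion, so ξ = X.
Moles: n_S = 1.75 − X; n_V = 1 − X; n_U = X.
Total moles n_T = 2.75 − X.
K_p = p_U / (p_S p_V) with p_i = (n_i/n_T)·P.
At X = 0.371: the mole-fraction product g(X) = Π y_i^ν_i = 1.018. Since K_p = g(X)·P^{-1}, P = (g/K_p)^(1/1) = (1.018/0.00336)^(1/1) = 303 kPa.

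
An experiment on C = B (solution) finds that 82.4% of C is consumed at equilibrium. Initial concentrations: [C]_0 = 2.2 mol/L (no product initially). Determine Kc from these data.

Let X = conversion of C.
Concentrations: [C] = 2.2 − 2.2X; [B] = 2.2X.
At X = 0.824: [C] = 0.387, [B] = 1.81.
Kc = [B] / ([C]) = 4.68.

Kc = 4.68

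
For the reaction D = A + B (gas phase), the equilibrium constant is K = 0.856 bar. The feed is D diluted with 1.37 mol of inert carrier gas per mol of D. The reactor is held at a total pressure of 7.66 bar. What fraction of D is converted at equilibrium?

Basis: 1 mol D initially; let X = conversion of D. Extent ξ = X.
Species balance: n_D = 1 − X; n_A = X; n_B = X; n_I = 1.37 (inert).
Summing: n_T = 2.37 + X.
With p_i = (n_i/n_T)P, K = p_A p_B / (p_D).
This yields a degree-2 equation in X; solving on (0,1), X = 0.424.

X = 0.424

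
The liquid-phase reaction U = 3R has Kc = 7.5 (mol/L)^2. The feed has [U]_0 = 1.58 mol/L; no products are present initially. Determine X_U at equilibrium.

Let X = conversion of U; extent ξ = 1.58·X mol/L.
Concentrations: [U] = 1.58 − 1.58X; [R] = 4.74X.
Kc = [R]^3 / ([U]).
Setting equal to 7.5 and solving for X on (0,1) gives X = 0.405.

X = 0.405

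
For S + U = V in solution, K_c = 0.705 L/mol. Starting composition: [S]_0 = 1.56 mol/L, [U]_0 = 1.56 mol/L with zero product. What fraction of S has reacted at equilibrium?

X = 0.398

Let X = conversion of S; extent ξ = 1.56·X mol/L.
Concentrations: [S] = 1.56 − 1.56X; [U] = 1.56 − 1.56X; [V] = 1.56X.
K_c = [V] / ([S] [U]).
Setting equal to 0.705 and solving for X on (0,1) gives X = 0.398.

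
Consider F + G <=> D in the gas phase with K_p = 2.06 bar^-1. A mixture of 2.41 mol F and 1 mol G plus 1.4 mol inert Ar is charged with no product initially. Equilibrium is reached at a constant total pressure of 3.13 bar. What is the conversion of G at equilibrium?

Take 1 mol G as basis and let X be its fractional conversion, so ξ = X.
At extent ξ: n_F = 2.41 − X; n_G = 1 − X; n_D = X; n_I = 1.4 (inert).
Total moles n_T = 4.81 − X.
With p_i = (n_i/n_T)P, K_p = p_D / (p_F p_G).
Setting this equal to 2.06 bar^-1 and taking the physical root (0 < X < 1) gives X = 0.727.

X = 0.727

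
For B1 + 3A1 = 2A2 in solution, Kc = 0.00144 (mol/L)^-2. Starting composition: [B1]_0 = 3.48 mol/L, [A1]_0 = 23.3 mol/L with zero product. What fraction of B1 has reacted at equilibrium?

X = 0.526

Let X = conversion of B1; extent ξ = 3.48·X mol/L.
Concentrations: [B1] = 3.48 − 3.48X; [A1] = 23.3 − 10.4X; [A2] = 6.96X.
Kc = [A2]^2 / ([B1] [A1]^3).
Equating to 0.00144 (mol/L)^-2: the physical root is X = 0.526.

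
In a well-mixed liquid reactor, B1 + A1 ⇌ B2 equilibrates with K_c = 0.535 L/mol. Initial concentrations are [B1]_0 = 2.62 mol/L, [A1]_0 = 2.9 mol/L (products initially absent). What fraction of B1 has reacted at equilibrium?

X = 0.471

Let X = conversion of B1; extent ξ = 2.62·X mol/L.
Concentrations: [B1] = 2.62 − 2.62X; [A1] = 2.9 − 2.62X; [B2] = 2.62X.
K_c = [B2] / ([B1] [A1]).
Setting equal to 0.535 and solving for X on (0,1) gives X = 0.471.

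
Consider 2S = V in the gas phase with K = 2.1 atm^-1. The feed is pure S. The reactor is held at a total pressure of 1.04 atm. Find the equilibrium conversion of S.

Take 1 mol S as basis and let X be its fractional conversion, so ξ = 0.5X.
Species balance: n_S = 1 − X; n_V = 0.5X.
Summing: n_T = 1 − 0.5X.
y_i = n_i/n_T, p_i = y_i·P. K = p_V / (p_S^2).
Setting this equal to 2.1 atm^-1 and taking the physical root (0 < X < 1) gives X = 0.680.

X = 0.680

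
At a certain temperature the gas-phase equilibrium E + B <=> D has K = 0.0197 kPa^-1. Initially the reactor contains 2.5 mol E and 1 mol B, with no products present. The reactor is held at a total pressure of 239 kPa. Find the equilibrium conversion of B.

Basis: 1 mol B initially; let X = conversion of B. Extent ξ = X.
Species balance: n_E = 2.5 − X; n_B = 1 − X; n_D = X.
n_T = Σnᵢ = 3.5 − X.
Mole fractions y_i = n_i/n_T; K = p_D / (p_E p_B) with p_i = y_i·P.
Setting this equal to 0.0197 kPa^-1 and taking the physical root (0 < X < 1) gives X = 0.750.

X = 0.750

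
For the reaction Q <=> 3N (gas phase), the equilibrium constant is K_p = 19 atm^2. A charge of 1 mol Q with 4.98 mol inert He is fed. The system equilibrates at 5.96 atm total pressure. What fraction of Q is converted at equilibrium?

X = 0.692

Basis: 1 mol Q initially; let X = conversion of Q. Extent ξ = X.
Moles: n_Q = 1 − X; n_N = 3X; n_I = 4.98 (inert).
n_T = Σnᵢ = 5.98 + 2X.
With p_i = (n_i/n_T)P, K_p = p_N^3 / (p_Q).
Equating to 19 atm^2 and solving on 0 < X < 1: X = 0.692.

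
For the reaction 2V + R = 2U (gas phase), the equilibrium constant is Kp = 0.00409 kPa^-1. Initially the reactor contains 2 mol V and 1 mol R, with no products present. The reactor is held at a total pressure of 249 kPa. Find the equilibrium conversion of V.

Take 2 mol V as basis and let X be its fractional conversion, so ξ = X.
Moles: n_V = 2 − 2X; n_R = 1 − X; n_U = 2X.
Summing: n_T = 3 − X.
With p_i = (n_i/n_T)P, Kp = p_U^2 / (p_V^2 p_R).
This yields a degree-3 equation in X; solving on (0,1), X = 0.335.

X = 0.335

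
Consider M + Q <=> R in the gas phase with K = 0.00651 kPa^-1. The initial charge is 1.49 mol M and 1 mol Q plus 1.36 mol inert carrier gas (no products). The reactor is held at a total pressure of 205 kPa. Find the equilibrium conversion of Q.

X = 0.308

Let X = conversion of Q (basis 1 mol Q); extent of reaction ξ = X.
At extent ξ: n_M = 1.49 − X; n_Q = 1 − X; n_R = X; n_I = 1.36 (inert).
Total moles n_T = 3.85 − X.
y_i = n_i/n_T, p_i = y_i·P. K = p_R / (p_M p_Q).
Substituting and setting equal to 0.00651 kPa^-1 gives a polynomial in X; the root in (0,1) is X = 0.308.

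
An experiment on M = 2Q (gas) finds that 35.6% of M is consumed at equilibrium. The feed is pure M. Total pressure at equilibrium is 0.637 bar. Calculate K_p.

Take 1 mol M as basis and let X be its fractional conversion, so ξ = X.
At extent ξ: n_M = 1 − X; n_Q = 2X.
Total moles n_T = 1 + X.
At X = 0.356: n_M = 0.644, n_Q = 0.712, n_T = 1.36.
p_i = (n_i/n_T)·P. K_p = p_Q^2 / (p_M) = 0.37 bar.

K_p = 0.37 bar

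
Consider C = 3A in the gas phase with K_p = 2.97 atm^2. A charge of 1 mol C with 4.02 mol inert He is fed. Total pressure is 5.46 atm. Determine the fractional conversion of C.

Basis: 1 mol C initially; let X = conversion of C. Extent ξ = X.
At extent ξ: n_C = 1 − X; n_A = 3X; n_I = 4.02 (inert).
Summing: n_T = 5.02 + 2X.
Mole fractions y_i = n_i/n_T; K_p = p_A^3 / (p_C) with p_i = y_i·P.
Setting this equal to 2.97 atm^2 and taking the physical root (0 < X < 1) gives X = 0.419.

X = 0.419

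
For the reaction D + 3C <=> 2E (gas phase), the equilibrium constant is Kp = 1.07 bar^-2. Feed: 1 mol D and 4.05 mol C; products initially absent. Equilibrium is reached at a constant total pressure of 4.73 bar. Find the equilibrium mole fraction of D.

y_D = 0.066

Take 1 mol D as basis and let X be its fractional conversion, so ξ = X.
Species balance: n_D = 1 − X; n_C = 4.05 − 3X; n_E = 2X.
Summing: n_T = 5.05 − 2X.
Mole fractions y_i = n_i/n_T; Kp = p_E^2 / (p_D p_C^3) with p_i = y_i·P.
Equating to 1.07 bar^-2 and solving on 0 < X < 1: X = 0.769.
Then n_D = 0.231, n_T = 3.51, so y_D = 0.066.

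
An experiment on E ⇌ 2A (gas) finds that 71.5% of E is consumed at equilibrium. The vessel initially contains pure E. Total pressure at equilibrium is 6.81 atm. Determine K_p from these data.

Basis: 1 mol E initially; let X = conversion of E. Extent ξ = X.
Moles: n_E = 1 − X; n_A = 2X.
n_T = Σnᵢ = 1 + X.
At X = 0.715: n_E = 0.285, n_A = 1.43, n_T = 1.71.
p_i = (n_i/n_T)·P. K_p = p_A^2 / (p_E) = 28.5 atm.

K_p = 28.5 atm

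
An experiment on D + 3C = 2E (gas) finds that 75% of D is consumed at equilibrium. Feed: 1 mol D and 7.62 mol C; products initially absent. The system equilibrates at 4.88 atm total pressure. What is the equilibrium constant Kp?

Kp = 0.124 atm^-2

Take 1 mol D as basis and let X be its fractional conversion, so ξ = X.
Mole table: n_D = 1 − X; n_C = 7.62 − 3X; n_E = 2X.
Summing: n_T = 8.62 − 2X.
At X = 0.75: n_D = 0.25, n_C = 5.37, n_E = 1.5, n_T = 7.12.
p_i = (n_i/n_T)·P. Kp = p_E^2 / (p_D p_C^3) = 0.124 atm^-2.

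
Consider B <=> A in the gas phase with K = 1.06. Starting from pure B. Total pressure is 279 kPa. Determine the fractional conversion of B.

Basis: 1 mol B initially; let X = conversion of B. Extent ξ = X.
At extent ξ: n_B = 1 − X; n_A = X.
Total moles n_T = 1 (Δν = 0, constant).
Mole fractions y_i = n_i/n_T; K = p_A / (p_B) with p_i = y_i·P.
This yields a degree-1 equation in X; solving on (0,1), X = 0.515.

X = 0.515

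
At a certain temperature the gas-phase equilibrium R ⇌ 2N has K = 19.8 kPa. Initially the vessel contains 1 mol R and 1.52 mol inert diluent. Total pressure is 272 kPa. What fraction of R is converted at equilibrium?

Take 1 mol R as basis and let X be its fractional conversion, so ξ = X.
At extent ξ: n_R = 1 − X; n_N = 2X; n_I = 1.52 (inert).
n_T = Σnᵢ = 2.52 + X.
Mole fractions y_i = n_i/n_T; K = p_N^2 / (p_R) with p_i = y_i·P.
Setting this equal to 19.8 kPa and taking the physical root (0 < X < 1) gives X = 0.199.

X = 0.199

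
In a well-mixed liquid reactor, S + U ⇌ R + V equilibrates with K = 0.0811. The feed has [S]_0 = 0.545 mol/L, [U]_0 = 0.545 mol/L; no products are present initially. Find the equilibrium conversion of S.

X = 0.222

Let X = conversion of S; extent ξ = 0.545·X mol/L.
Concentrations: [S] = 0.545 − 0.545X; [U] = 0.545 − 0.545X; [R] = 0.545X; [V] = 0.545X.
K = [R] [V] / ([S] [U]).
This equals 0.0811 at X = 0.222 (the root in 0 < X < 1).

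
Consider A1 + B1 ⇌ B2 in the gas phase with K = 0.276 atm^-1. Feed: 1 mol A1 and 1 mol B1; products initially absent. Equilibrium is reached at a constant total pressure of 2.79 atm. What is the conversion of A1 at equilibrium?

Basis: 1 mol A1 initially; let X = conversion of A1. Extent ξ = X.
Species balance: n_A1 = 1 − X; n_B1 = 1 − X; n_B2 = X.
Total moles n_T = 2 − X.
Mole fractions y_i = n_i/n_T; K = p_B2 / (p_A1 p_B1) with p_i = y_i·P.
Substituting and setting equal to 0.276 atm^-1 gives a polynomial in X; the root in (0,1) is X = 0.248.

X = 0.248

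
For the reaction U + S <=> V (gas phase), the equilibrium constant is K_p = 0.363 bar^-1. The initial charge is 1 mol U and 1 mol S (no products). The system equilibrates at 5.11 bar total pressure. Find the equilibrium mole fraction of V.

y_V = 0.256

Basis: 1 mol U initially; let X = conversion of U. Extent ξ = X.
Species balance: n_U = 1 − X; n_S = 1 − X; n_V = X.
Summing: n_T = 2 − X.
With p_i = (n_i/n_T)P, K_p = p_V / (p_U p_S).
Equating to 0.363 bar^-1 and solving on 0 < X < 1: X = 0.408.
Then n_V = 0.408, n_T = 1.59, so y_V = 0.256.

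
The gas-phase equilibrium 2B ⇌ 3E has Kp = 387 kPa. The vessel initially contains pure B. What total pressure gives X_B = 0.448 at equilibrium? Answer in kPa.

Let X = conversion of B (basis 1 mol B); extent of reaction ξ = 0.5X.
Moles: n_B = 1 − X; n_E = 1.5X.
Summing: n_T = 1 + 0.5X.
Kp = p_E^3 / (p_B^2) with p_i = (n_i/n_T)·P.
At X = 0.448: the mole-fraction product g(X) = Π y_i^ν_i = 0.8137. Since Kp = g(X)·P^{1}, P = (Kp/g)^(1/1) = (387/0.8137)^(1/1) = 476 kPa.

P = 476 kPa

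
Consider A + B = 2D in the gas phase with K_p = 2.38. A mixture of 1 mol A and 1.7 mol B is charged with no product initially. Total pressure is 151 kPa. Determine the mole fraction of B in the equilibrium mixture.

Basis: 1 mol A initially; let X = conversion of A. Extent ξ = X.
At extent ξ: n_A = 1 − X; n_B = 1.7 − X; n_D = 2X.
Since Δν = 0, n_T = 2.7 throughout.
With p_i = (n_i/n_T)P, K_p = p_D^2 / (p_A p_B).
Setting this equal to 2.38 and taking the physical root (0 < X < 1) gives X = 0.553.
Then n_B = 1.15, n_T = 2.7, so y_B = 0.425.

y_B = 0.425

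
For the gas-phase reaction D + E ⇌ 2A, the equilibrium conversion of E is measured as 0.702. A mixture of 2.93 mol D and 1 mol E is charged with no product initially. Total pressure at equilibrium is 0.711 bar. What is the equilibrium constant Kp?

Kp = 2.97

Basis: 1 mol E initially; let X = conversion of E. Extent ξ = X.
Mole table: n_D = 2.93 − X; n_E = 1 − X; n_A = 2X.
Total moles n_T = 3.93 (Δν = 0, constant).
At X = 0.702: n_D = 2.23, n_E = 0.298, n_A = 1.4, n_T = 3.93.
p_i = (n_i/n_T)·P. Kp = p_A^2 / (p_D p_E) = 2.97.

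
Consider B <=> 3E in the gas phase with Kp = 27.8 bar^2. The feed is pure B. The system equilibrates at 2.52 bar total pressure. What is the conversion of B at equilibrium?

Let X = conversion of B (basis 1 mol B); extent of reaction ξ = X.
Species balance: n_B = 1 − X; n_E = 3X.
Summing: n_T = 1 + 2X.
Mole fractions y_i = n_i/n_T; Kp = p_E^3 / (p_B) with p_i = y_i·P.
This yields a degree-3 equation in X; solving on (0,1), X = 0.665.

X = 0.665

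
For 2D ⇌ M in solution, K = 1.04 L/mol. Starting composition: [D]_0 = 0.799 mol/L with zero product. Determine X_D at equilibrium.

X = 0.469

Let X = conversion of D; extent ξ = 0.799X/2 mol/L.
Concentrations: [D] = 0.799 − 0.799X; [M] = 0.4X.
K = [M] / ([D]^2).
This equals 1.04 at X = 0.469 (the root in 0 < X < 1).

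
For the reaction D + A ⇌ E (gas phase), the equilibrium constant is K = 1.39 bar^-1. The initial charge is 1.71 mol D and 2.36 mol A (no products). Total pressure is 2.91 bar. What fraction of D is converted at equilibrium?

Take 1.71 mol D as basis and let X be its fractional conversion, so ξ = 1.71X.
Species balance: n_D = 1.71 − 1.71X; n_A = 2.36 − 1.71X; n_E = 1.71X.
Total moles n_T = 4.07 − 1.71X.
With p_i = (n_i/n_T)P, K = p_E / (p_D p_A).
Setting this equal to 1.39 bar^-1 and taking the physical root (0 < X < 1) gives X = 0.634.

X = 0.634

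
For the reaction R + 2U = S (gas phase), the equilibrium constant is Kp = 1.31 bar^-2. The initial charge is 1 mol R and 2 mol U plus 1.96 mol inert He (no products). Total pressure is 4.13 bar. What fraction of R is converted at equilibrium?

X = 0.549

Take 1 mol R as basis and let X be its fractional conversion, so ξ = X.
Species balance: n_R = 1 − X; n_U = 2 − 2X; n_S = X; n_I = 1.96 (inert).
n_T = Σnᵢ = 4.96 − 2X.
Mole fractions y_i = n_i/n_T; Kp = p_S / (p_R p_U^2) with p_i = y_i·P.
Equating to 1.31 bar^-2 and solving on 0 < X < 1: X = 0.549.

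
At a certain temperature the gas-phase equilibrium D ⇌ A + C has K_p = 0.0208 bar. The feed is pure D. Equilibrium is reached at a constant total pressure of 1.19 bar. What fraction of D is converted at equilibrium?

Basis: 1 mol D initially; let X = conversion of D. Extent ξ = X.
Species balance: n_D = 1 − X; n_A = X; n_C = X.
Summing: n_T = 1 + X.
Mole fractions y_i = n_i/n_T; K_p = p_A p_C / (p_D) with p_i = y_i·P.
This yields a degree-2 equation in X; solving on (0,1), X = 0.131.

X = 0.131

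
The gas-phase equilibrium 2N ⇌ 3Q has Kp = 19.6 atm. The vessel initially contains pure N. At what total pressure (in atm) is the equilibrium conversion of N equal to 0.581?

P = 6.71 atm

Take 1 mol N as basis and let X be its fractional conversion, so ξ = 0.5X.
Mole table: n_N = 1 − X; n_Q = 1.5X.
Summing: n_T = 1 + 0.5X.
Kp = p_Q^3 / (p_N^2) with p_i = (n_i/n_T)·P.
At X = 0.581: the mole-fraction product g(X) = Π y_i^ν_i = 2.922. Since Kp = g(X)·P^{1}, P = (Kp/g)^(1/1) = (19.6/2.922)^(1/1) = 6.71 atm.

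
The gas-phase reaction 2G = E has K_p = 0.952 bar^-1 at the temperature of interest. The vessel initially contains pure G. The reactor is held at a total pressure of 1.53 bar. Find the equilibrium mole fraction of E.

Take 1 mol G as basis and let X be its fractional conversion, so ξ = 0.5X.
At extent ξ: n_G = 1 − X; n_E = 0.5X.
n_T = Σnᵢ = 1 − 0.5X.
y_i = n_i/n_T, p_i = y_i·P. K_p = p_E / (p_G^2).
Equating to 0.952 bar^-1 and solving on 0 < X < 1: X = 0.617.
Then n_E = 0.309, n_T = 0.691, so y_E = 0.446.

y_E = 0.446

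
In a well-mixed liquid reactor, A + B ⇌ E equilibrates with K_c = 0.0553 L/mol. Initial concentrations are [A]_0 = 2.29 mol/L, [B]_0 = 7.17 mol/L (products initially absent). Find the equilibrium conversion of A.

Let X = conversion of A; extent ξ = 2.29·X mol/L.
Concentrations: [A] = 2.29 − 2.29X; [B] = 7.17 − 2.29X; [E] = 2.29X.
K_c = [E] / ([A] [B]).
Solving K_c = 0.0553 for X ∈ (0,1): X = 0.266.

X = 0.266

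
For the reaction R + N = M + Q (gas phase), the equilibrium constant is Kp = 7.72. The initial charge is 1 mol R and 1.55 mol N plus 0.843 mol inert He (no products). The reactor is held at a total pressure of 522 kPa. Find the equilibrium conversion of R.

X = 0.861

Take 1 mol R as basis and let X be its fractional conversion, so ξ = X.
Species balance: n_R = 1 − X; n_N = 1.55 − X; n_M = X; n_Q = X; n_I = 0.843 (inert).
Total moles n_T = 3.39 (Δν = 0, constant).
y_i = n_i/n_T, p_i = y_i·P. Kp = p_M p_Q / (p_R p_N).
This yields a degree-2 equation in X; solving on (0,1), X = 0.861.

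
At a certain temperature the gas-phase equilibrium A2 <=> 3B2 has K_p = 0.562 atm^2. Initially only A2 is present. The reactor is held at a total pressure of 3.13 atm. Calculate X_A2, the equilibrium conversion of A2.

X = 0.145

Let X = conversion of A2 (basis 1 mol A2); extent of reaction ξ = X.
At extent ξ: n_A2 = 1 − X; n_B2 = 3X.
Summing: n_T = 1 + 2X.
y_i = n_i/n_T, p_i = y_i·P. K_p = p_B2^3 / (p_A2).
Equating to 0.562 atm^2 and solving on 0 < X < 1: X = 0.145.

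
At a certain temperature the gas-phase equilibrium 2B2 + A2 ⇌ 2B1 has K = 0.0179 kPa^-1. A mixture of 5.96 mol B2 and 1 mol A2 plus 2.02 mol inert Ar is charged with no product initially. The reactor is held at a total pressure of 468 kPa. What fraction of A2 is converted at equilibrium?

Basis: 1 mol A2 initially; let X = conversion of A2. Extent ξ = X.
Mole table: n_B2 = 5.96 − 2X; n_A2 = 1 − X; n_B1 = 2X; n_I = 2.02 (inert).
n_T = Σnᵢ = 8.98 − X.
With p_i = (n_i/n_T)P, K = p_B1^2 / (p_B2^2 p_A2).
Substituting and setting equal to 0.0179 kPa^-1 gives a polynomial in X; the root in (0,1) is X = 0.847.

X = 0.847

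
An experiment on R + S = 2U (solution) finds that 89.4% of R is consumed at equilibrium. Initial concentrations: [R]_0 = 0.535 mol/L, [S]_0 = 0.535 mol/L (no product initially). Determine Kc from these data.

Let X = conversion of R.
Concentrations: [R] = 0.535 − 0.535X; [S] = 0.535 − 0.535X; [U] = 1.07X.
At X = 0.894: [R] = 0.0567, [S] = 0.0567, [U] = 0.957.
Kc = [U]^2 / ([R] [S]) = 285.

Kc = 285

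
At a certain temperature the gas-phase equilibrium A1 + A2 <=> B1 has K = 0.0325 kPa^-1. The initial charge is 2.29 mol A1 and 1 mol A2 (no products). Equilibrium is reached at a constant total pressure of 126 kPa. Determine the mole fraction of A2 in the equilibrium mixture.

Basis: 1 mol A2 initially; let X = conversion of A2. Extent ξ = X.
Mole table: n_A1 = 2.29 − X; n_A2 = 1 − X; n_B1 = X.
n_T = Σnᵢ = 3.29 − X.
Mole fractions y_i = n_i/n_T; K = p_B1 / (p_A1 p_A2) with p_i = y_i·P.
Setting this equal to 0.0325 kPa^-1 and taking the physical root (0 < X < 1) gives X = 0.715.
Then n_A2 = 0.285, n_T = 2.58, so y_A2 = 0.111.

y_A2 = 0.111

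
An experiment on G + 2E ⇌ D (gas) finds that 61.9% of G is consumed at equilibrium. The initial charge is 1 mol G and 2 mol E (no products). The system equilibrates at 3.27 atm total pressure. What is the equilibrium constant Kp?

Kp = 0.812 atm^-2

Basis: 1 mol G initially; let X = conversion of G. Extent ξ = X.
Mole table: n_G = 1 − X; n_E = 2 − 2X; n_D = X.
Summing: n_T = 3 − 2X.
At X = 0.619: n_G = 0.381, n_E = 0.762, n_D = 0.619, n_T = 1.76.
p_i = (n_i/n_T)·P. Kp = p_D / (p_G p_E^2) = 0.812 atm^-2.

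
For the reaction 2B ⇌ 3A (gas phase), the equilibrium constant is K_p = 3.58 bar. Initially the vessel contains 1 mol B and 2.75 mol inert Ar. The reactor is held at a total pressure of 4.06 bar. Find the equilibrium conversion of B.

Take 1 mol B as basis and let X be its fractional conversion, so ξ = 0.5X.
Mole table: n_B = 1 − X; n_A = 1.5X; n_I = 2.75 (inert).
Total moles n_T = 3.75 + 0.5X.
y_i = n_i/n_T, p_i = y_i·P. K_p = p_A^3 / (p_B^2).
Setting this equal to 3.58 bar and taking the physical root (0 < X < 1) gives X = 0.575.

X = 0.575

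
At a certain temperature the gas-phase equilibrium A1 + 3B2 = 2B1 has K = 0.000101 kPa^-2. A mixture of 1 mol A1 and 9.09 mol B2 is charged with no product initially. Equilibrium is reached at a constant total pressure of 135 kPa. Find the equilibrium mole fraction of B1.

y_B1 = 0.170

Take 1 mol A1 as basis and let X be its fractional conversion, so ξ = X.
Mole table: n_A1 = 1 − X; n_B2 = 9.09 − 3X; n_B1 = 2X.
Total moles n_T = 10.1 − 2X.
Mole fractions y_i = n_i/n_T; K = p_B1^2 / (p_A1 p_B2^3) with p_i = y_i·P.
Substituting and setting equal to 0.000101 kPa^-2 gives a polynomial in X; the root in (0,1) is X = 0.734.
Then n_B1 = 1.47, n_T = 8.62, so y_B1 = 0.170.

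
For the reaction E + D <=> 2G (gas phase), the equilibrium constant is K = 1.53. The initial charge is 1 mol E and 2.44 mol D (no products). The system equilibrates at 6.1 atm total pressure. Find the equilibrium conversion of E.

X = 0.561

Let X = conversion of E (basis 1 mol E); extent of reaction ξ = X.
At extent ξ: n_E = 1 − X; n_D = 2.44 − X; n_G = 2X.
n_T stays at 3.44 (no change in mole number).
y_i = n_i/n_T, p_i = y_i·P. K = p_G^2 / (p_E p_D).
Substituting and setting equal to 1.53 gives a polynomial in X; the root in (0,1) is X = 0.561.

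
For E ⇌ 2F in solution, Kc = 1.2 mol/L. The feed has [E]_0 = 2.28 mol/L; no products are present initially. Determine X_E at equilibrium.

Let X = conversion of E; extent ξ = 2.28·X mol/L.
Concentrations: [E] = 2.28 − 2.28X; [F] = 4.56X.
Kc = [F]^2 / ([E]).
Solving Kc = 1.2 for X ∈ (0,1): X = 0.303.

X = 0.303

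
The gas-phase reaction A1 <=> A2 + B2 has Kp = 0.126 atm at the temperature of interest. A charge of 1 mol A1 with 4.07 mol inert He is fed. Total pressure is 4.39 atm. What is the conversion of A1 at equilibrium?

Take 1 mol A1 as basis and let X be its fractional conversion, so ξ = X.
Moles: n_A1 = 1 − X; n_A2 = X; n_B2 = X; n_I = 4.07 (inert).
Summing: n_T = 5.07 + X.
With p_i = (n_i/n_T)P, Kp = p_A2 p_B2 / (p_A1).
Substituting and setting equal to 0.126 atm gives a polynomial in X; the root in (0,1) is X = 0.324.

X = 0.324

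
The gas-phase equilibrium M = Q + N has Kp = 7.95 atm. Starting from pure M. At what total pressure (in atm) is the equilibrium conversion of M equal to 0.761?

P = 5.78 atm

Take 1 mol M as basis and let X be its fractional conversion, so ξ = X.
At extent ξ: n_M = 1 − X; n_Q = X; n_N = X.
Total moles n_T = 1 + X.
Kp = p_Q p_N / (p_M) with p_i = (n_i/n_T)·P.
At X = 0.761: the mole-fraction product g(X) = Π y_i^ν_i = 1.376. Since Kp = g(X)·P^{1}, P = (Kp/g)^(1/1) = (7.95/1.376)^(1/1) = 5.78 atm.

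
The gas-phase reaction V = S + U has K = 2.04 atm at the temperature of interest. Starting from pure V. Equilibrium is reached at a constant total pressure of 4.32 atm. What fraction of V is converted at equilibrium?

X = 0.566

Let X = conversion of V (basis 1 mol V); extent of reaction ξ = X.
Moles: n_V = 1 − X; n_S = X; n_U = X.
Total moles n_T = 1 + X.
Mole fractions y_i = n_i/n_T; K = p_S p_U / (p_V) with p_i = y_i·P.
Equating to 2.04 atm and solving on 0 < X < 1: X = 0.566.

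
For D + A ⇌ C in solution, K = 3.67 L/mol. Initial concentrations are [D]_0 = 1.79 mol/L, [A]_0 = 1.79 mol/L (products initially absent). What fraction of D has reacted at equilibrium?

X = 0.679

Let X = conversion of D; extent ξ = 1.79·X mol/L.
Concentrations: [D] = 1.79 − 1.79X; [A] = 1.79 − 1.79X; [C] = 1.79X.
K = [C] / ([D] [A]).
This equals 3.67 at X = 0.679 (the root in 0 < X < 1).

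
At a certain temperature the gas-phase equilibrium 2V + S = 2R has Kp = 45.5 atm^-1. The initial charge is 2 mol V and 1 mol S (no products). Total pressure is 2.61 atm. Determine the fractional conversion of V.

Take 2 mol V as basis and let X be its fractional conversion, so ξ = X.
Species balance: n_V = 2 − 2X; n_S = 1 − X; n_R = 2X.
n_T = Σnᵢ = 3 − X.
y_i = n_i/n_T, p_i = y_i·P. Kp = p_R^2 / (p_V^2 p_S).
Equating to 45.5 atm^-1 and solving on 0 < X < 1: X = 0.776.

X = 0.776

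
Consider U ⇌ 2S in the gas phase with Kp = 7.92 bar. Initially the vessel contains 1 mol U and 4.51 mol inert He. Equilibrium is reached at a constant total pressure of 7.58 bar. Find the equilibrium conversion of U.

X = 0.699

Take 1 mol U as basis and let X be its fractional conversion, so ξ = X.
Species balance: n_U = 1 − X; n_S = 2X; n_I = 4.51 (inert).
Total moles n_T = 5.51 + X.
With p_i = (n_i/n_T)P, Kp = p_S^2 / (p_U).
This yields a degree-2 equation in X; solving on (0,1), X = 0.699.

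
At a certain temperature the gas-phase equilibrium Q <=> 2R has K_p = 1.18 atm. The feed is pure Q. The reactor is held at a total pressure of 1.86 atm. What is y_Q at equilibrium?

y_Q = 0.460

Basis: 1 mol Q initially; let X = conversion of Q. Extent ξ = X.
At extent ξ: n_Q = 1 − X; n_R = 2X.
n_T = Σnᵢ = 1 + X.
Mole fractions y_i = n_i/n_T; K_p = p_R^2 / (p_Q) with p_i = y_i·P.
Substituting and setting equal to 1.18 atm gives a polynomial in X; the root in (0,1) is X = 0.370.
Then n_Q = 0.63, n_T = 1.37, so y_Q = 0.460.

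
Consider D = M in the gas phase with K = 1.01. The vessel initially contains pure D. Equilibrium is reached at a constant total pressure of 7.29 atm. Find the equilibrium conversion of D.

Take 1 mol D as basis and let X be its fractional conversion, so ξ = X.
At extent ξ: n_D = 1 − X; n_M = X.
Total moles n_T = 1 (Δν = 0, constant).
With p_i = (n_i/n_T)P, K = p_M / (p_D).
Substituting and setting equal to 1.01 gives a polynomial in X; the root in (0,1) is X = 0.502.

X = 0.502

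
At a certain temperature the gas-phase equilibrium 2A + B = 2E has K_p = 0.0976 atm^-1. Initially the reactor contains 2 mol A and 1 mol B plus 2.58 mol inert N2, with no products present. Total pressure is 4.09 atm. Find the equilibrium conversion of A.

X = 0.196

Let X = conversion of A (basis 2 mol A); extent of reaction ξ = X.
At extent ξ: n_A = 2 − 2X; n_B = 1 − X; n_E = 2X; n_I = 2.58 (inert).
Total moles n_T = 5.58 − X.
y_i = n_i/n_T, p_i = y_i·P. K_p = p_E^2 / (p_A^2 p_B).
This yields a degree-3 equation in X; solving on (0,1), X = 0.196.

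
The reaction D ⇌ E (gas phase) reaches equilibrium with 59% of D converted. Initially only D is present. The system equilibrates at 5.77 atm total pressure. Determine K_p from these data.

K_p = 1.44

Basis: 1 mol D initially; let X = conversion of D. Extent ξ = X.
Mole table: n_D = 1 − X; n_E = X.
Since Δν = 0, n_T = 1 throughout.
At X = 0.59: n_D = 0.41, n_E = 0.59, n_T = 1.
p_i = (n_i/n_T)·P. K_p = p_E / (p_D) = 1.44.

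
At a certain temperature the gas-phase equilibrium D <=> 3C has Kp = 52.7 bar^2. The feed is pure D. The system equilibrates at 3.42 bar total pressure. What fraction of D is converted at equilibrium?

X = 0.670

Take 1 mol D as basis and let X be its fractional conversion, so ξ = X.
At extent ξ: n_D = 1 − X; n_C = 3X.
n_T = Σnᵢ = 1 + 2X.
y_i = n_i/n_T, p_i = y_i·P. Kp = p_C^3 / (p_D).
Equating to 52.7 bar^2 and solving on 0 < X < 1: X = 0.670.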